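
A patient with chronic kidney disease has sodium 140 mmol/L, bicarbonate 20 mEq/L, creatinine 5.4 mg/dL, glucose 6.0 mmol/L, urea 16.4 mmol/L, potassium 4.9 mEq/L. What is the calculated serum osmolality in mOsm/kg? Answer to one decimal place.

302.4 mOsm/kg

Calculated osmolality = 2·Na + glucose + urea
= 2·140 + 6 + 16.4
= 280 + 6 + 16.40
= 302.4 mOsm/kg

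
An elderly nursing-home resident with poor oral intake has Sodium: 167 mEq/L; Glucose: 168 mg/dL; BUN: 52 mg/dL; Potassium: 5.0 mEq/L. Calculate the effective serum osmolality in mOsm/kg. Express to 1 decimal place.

343.3 mOsm/kg

Effective osmolality excludes urea (freely permeant across cell membranes):
2·Na + glucose/18
= 2·167 + 168/18
= 334 + 9.33
= 343.33 mOsm/kg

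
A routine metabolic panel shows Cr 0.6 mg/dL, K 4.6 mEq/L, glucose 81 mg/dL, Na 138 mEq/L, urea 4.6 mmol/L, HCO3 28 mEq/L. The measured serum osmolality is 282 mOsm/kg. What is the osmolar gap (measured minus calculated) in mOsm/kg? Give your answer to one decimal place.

-3.1 mOsm/kg

Calculated osmolality = 2·Na + glucose/18 + urea
= 2·138 + 81/18 + 4.6
= 276 + 4.50 + 4.60
= 285.1 mOsm/kg ≈ 285.1 mOsm/kg
Osmolar gap = measured − calculated = 282 − 285.1 = -3.1 mOsm/kg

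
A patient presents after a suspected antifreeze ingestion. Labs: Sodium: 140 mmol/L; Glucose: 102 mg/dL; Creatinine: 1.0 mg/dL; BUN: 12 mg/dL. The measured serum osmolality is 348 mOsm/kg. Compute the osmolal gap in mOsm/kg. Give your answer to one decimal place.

Calculated osmolality = 2·Na + glucose/18 + BUN/2.8
= 2·140 + 102/18 + 12/2.8
= 280 + 5.67 + 4.29
= 289.96 mOsm/kg ≈ 290.0 mOsm/kg
Osmolar gap = measured − calculated = 348 − 290.0 = 58.0 mOsm/kg

58.0 mOsm/kg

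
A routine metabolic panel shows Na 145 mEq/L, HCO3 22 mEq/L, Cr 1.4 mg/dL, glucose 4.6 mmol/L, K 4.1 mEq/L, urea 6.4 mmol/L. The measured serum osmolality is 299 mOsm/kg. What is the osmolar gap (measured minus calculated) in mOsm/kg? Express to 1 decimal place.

-2.0 mOsm/kg

Calculated osmolality = 2·Na + glucose + urea
= 2·145 + 4.6 + 6.4
= 290 + 4.60 + 6.40
= 301 mOsm/kg ≈ 301.0 mOsm/kg
Osmolar gap = measured − calculated = 299 − 301.0 = -2.0 mOsm/kg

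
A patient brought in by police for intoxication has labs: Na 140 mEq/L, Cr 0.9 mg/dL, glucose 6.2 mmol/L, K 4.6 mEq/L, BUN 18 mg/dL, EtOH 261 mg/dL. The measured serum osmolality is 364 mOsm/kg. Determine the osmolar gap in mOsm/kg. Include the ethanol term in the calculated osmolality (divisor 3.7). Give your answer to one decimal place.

Calculated osmolality = 2·Na + glucose + BUN/2.8 + ethanol/3.7
= 2·140 + 6.2 + 18/2.8 + 261/3.7
= 280 + 6.20 + 6.43 + 70.54
= 363.17 mOsm/kg ≈ 363.2 mOsm/kg
Osmolar gap = measured − calculated = 364 − 363.2 = 0.8 mOsm/kg

0.8 mOsm/kg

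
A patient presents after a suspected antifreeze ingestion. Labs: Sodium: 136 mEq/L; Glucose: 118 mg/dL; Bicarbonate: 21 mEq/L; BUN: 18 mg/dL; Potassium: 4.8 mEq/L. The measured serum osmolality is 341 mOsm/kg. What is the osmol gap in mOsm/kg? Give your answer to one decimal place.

Calculated osmolality = 2·Na + glucose/18 + BUN/2.8
= 2·136 + 118/18 + 18/2.8
= 272 + 6.56 + 6.43
= 284.99 mOsm/kg ≈ 285.0 mOsm/kg
Osmolar gap = measured − calculated = 341 − 285.0 = 56.0 mOsm/kg

56.0 mOsm/kg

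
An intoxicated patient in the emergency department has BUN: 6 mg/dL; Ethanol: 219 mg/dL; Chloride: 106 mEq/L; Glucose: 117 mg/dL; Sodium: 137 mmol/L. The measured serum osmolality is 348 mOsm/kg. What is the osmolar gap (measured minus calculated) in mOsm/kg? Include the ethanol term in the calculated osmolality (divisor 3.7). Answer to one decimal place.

6.2 mOsm/kg

Calculated osmolality = 2·Na + glucose/18 + BUN/2.8 + ethanol/3.7
= 2·137 + 117/18 + 6/2.8 + 219/3.7
= 274 + 6.50 + 2.14 + 59.19
= 341.83 mOsm/kg ≈ 341.8 mOsm/kg
Osmolar gap = measured − calculated = 348 − 341.8 = 6.2 mOsm/kg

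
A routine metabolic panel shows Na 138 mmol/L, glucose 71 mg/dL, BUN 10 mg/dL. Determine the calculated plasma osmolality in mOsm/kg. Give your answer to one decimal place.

Calculated osmolality = 2·Na + glucose/18 + BUN/2.8
= 2·138 + 71/18 + 10/2.8
= 276 + 3.94 + 3.57
= 283.51 mOsm/kg

283.5 mOsm/kg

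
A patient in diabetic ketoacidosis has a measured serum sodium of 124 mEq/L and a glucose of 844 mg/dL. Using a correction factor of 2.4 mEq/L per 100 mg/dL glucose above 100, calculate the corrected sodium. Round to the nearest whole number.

Corrected Na = measured Na + 2.4 · (glucose − 100)/100
= 124 + 2.4 · (844 − 100)/100
= 124 + 17.9
= 141.9 mEq/L

142 mEq/L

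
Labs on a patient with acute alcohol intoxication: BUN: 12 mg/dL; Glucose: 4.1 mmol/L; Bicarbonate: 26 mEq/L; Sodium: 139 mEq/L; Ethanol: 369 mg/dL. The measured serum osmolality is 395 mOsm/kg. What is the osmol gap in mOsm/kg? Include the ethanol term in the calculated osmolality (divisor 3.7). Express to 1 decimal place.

8.9 mOsm/kg

Calculated osmolality = 2·Na + glucose + BUN/2.8 + ethanol/3.7
= 2·139 + 4.1 + 12/2.8 + 369/3.7
= 278 + 4.10 + 4.29 + 99.73
= 386.12 mOsm/kg ≈ 386.1 mOsm/kg
Osmolar gap = measured − calculated = 395 − 386.1 = 8.9 mOsm/kg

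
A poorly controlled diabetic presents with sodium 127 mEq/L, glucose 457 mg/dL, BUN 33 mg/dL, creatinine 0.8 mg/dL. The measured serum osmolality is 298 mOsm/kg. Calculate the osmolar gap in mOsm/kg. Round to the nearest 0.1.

Calculated osmolality = 2·Na + glucose/18 + BUN/2.8
= 2·127 + 457/18 + 33/2.8
= 254 + 25.39 + 11.79
= 291.18 mOsm/kg ≈ 291.2 mOsm/kg
Osmolar gap = measured − calculated = 298 − 291.2 = 6.8 mOsm/kg

6.8 mOsm/kg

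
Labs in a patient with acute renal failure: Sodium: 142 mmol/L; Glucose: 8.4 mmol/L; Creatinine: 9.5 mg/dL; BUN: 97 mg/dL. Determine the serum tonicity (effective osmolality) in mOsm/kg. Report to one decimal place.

292.4 mOsm/kg

Effective osmolality excludes urea (freely permeant across cell membranes):
2·Na + glucose
= 2·142 + 8.4
= 284 + 8.4
= 292.4 mOsm/kg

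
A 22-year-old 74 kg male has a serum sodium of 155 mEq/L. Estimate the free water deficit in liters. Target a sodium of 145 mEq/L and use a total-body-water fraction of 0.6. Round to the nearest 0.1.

TBW = 0.6 · 74 = 44.4 L
Free water deficit = TBW · (Na/145 − 1)
= 44.4 · (155/145 − 1)
= 44.4 · 0.069
= 3.06 L

3.1 L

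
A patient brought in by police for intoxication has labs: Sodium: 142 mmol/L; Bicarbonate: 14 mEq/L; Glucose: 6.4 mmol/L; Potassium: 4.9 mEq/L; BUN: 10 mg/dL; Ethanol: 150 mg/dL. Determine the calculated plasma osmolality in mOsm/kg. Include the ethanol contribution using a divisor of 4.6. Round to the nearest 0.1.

Calculated osmolality = 2·Na + glucose + BUN/2.8 + ethanol/4.6
= 2·142 + 6.4 + 10/2.8 + 150/4.6
= 284 + 6.40 + 3.57 + 32.61
= 326.58 mOsm/kg

326.6 mOsm/kg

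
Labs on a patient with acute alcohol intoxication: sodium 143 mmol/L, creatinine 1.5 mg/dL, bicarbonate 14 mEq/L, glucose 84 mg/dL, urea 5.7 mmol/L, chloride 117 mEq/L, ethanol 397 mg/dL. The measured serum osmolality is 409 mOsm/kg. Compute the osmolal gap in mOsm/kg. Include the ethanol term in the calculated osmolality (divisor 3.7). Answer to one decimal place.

5.3 mOsm/kg

Calculated osmolality = 2·Na + glucose/18 + urea + ethanol/3.7
= 2·143 + 84/18 + 5.7 + 397/3.7
= 286 + 4.67 + 5.70 + 107.30
= 403.67 mOsm/kg ≈ 403.7 mOsm/kg
Osmolar gap = measured − calculated = 409 − 403.7 = 5.3 mOsm/kg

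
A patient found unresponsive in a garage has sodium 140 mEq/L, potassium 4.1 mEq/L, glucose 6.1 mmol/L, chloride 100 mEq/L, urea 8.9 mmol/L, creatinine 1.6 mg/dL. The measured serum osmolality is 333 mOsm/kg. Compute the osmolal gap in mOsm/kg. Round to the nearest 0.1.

Calculated osmolality = 2·Na + glucose + urea
= 2·140 + 6.1 + 8.9
= 280 + 6.10 + 8.90
= 295 mOsm/kg ≈ 295.0 mOsm/kg
Osmolar gap = measured − calculated = 333 − 295.0 = 38.0 mOsm/kg

38.0 mOsm/kg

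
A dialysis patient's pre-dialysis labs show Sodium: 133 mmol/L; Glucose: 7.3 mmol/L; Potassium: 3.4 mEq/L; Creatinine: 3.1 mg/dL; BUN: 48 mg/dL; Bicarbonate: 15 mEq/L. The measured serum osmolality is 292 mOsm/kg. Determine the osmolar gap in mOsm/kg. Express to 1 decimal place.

Calculated osmolality = 2·Na + glucose + BUN/2.8
= 2·133 + 7.3 + 48/2.8
= 266 + 7.30 + 17.14
= 290.44 mOsm/kg ≈ 290.4 mOsm/kg
Osmolar gap = measured − calculated = 292 − 290.4 = 1.6 mOsm/kg

1.6 mOsm/kg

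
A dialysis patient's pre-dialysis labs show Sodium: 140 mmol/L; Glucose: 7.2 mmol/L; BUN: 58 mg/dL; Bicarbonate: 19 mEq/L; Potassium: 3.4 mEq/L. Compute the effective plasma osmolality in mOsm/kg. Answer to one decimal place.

Effective osmolality excludes urea (freely permeant across cell membranes):
2·Na + glucose
= 2·140 + 7.2
= 280 + 7.2
= 287.2 mOsm/kg

287.2 mOsm/kg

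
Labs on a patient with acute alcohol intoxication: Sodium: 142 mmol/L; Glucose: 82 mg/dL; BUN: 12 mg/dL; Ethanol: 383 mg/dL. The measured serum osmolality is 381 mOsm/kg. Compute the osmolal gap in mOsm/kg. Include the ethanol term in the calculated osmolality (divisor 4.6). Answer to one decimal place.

4.9 mOsm/kg

Calculated osmolality = 2·Na + glucose/18 + BUN/2.8 + ethanol/4.6
= 2·142 + 82/18 + 12/2.8 + 383/4.6
= 284 + 4.56 + 4.29 + 83.26
= 376.11 mOsm/kg ≈ 376.1 mOsm/kg
Osmolar gap = measured − calculated = 381 − 376.1 = 4.9 mOsm/kg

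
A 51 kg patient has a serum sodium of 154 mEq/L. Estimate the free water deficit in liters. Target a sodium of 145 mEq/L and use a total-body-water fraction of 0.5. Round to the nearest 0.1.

TBW = 0.5 · 51 = 25.5 L
Free water deficit = TBW · (Na/145 − 1)
= 25.5 · (154/145 − 1)
= 25.5 · 0.0621
= 1.58 L

1.6 L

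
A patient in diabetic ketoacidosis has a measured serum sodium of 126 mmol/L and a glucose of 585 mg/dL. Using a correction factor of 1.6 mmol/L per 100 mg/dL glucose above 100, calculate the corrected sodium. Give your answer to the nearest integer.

Corrected Na = measured Na + 1.6 · (glucose − 100)/100
= 126 + 1.6 · (585 − 100)/100
= 126 + 7.8
= 133.8 mmol/L

134 mmol/L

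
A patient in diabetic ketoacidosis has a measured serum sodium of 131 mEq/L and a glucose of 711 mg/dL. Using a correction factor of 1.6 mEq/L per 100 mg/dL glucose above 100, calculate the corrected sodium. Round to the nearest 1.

Corrected Na = measured Na + 1.6 · (glucose − 100)/100
= 131 + 1.6 · (711 − 100)/100
= 131 + 9.8
= 140.8 mEq/L

141 mEq/L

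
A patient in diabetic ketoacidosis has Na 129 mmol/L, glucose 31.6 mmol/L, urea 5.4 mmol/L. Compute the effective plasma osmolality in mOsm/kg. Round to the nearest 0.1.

Effective osmolality excludes urea (freely permeant across cell membranes):
2·Na + glucose
= 2·129 + 31.6
= 258 + 31.6
= 289.6 mOsm/kg

289.6 mOsm/kg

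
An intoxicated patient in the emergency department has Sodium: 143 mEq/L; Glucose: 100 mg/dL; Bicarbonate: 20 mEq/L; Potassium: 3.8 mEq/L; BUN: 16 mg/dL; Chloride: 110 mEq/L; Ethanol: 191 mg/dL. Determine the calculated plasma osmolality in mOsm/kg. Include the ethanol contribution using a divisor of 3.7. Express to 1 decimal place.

Calculated osmolality = 2·Na + glucose/18 + BUN/2.8 + ethanol/3.7
= 2·143 + 100/18 + 16/2.8 + 191/3.7
= 286 + 5.56 + 5.71 + 51.62
= 348.89 mOsm/kg

348.9 mOsm/kg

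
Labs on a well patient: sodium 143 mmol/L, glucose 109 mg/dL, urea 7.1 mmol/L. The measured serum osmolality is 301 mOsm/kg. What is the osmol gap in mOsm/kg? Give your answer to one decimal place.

1.8 mOsm/kg

Calculated osmolality = 2·Na + glucose/18 + urea
= 2·143 + 109/18 + 7.1
= 286 + 6.06 + 7.10
= 299.16 mOsm/kg ≈ 299.2 mOsm/kg
Osmolar gap = measured − calculated = 301 − 299.2 = 1.8 mOsm/kg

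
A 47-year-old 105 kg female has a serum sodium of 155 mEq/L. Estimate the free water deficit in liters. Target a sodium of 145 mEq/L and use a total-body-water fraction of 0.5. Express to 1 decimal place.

TBW = 0.5 · 105 = 52.5 L
Free water deficit = TBW · (Na/145 − 1)
= 52.5 · (155/145 − 1)
= 52.5 · 0.069
= 3.62 L

3.6 L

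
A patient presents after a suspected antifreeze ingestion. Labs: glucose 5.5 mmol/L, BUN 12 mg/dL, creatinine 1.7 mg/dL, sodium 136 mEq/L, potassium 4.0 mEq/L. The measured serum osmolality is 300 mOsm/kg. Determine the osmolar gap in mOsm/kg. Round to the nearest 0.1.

Calculated osmolality = 2·Na + glucose + BUN/2.8
= 2·136 + 5.5 + 12/2.8
= 272 + 5.50 + 4.29
= 281.79 mOsm/kg ≈ 281.8 mOsm/kg
Osmolar gap = measured − calculated = 300 − 281.8 = 18.2 mOsm/kg

18.2 mOsm/kg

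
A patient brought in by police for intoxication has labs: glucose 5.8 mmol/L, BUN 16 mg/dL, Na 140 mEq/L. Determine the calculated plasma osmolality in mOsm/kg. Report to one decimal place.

Calculated osmolality = 2·Na + glucose + BUN/2.8
= 2·140 + 5.8 + 16/2.8
= 280 + 5.80 + 5.71
= 291.51 mOsm/kg

291.5 mOsm/kg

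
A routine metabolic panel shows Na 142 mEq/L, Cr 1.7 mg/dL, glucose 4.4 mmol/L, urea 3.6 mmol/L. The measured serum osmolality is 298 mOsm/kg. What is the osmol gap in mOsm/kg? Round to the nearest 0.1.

Calculated osmolality = 2·Na + glucose + urea
= 2·142 + 4.4 + 3.6
= 284 + 4.40 + 3.60
= 292 mOsm/kg ≈ 292.0 mOsm/kg
Osmolar gap = measured − calculated = 298 − 292.0 = 6.0 mOsm/kg

6.0 mOsm/kg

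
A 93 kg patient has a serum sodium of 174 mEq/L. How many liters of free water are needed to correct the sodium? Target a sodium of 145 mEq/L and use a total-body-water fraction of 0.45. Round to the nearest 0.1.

TBW = 0.45 · 93 = 41.85 L
Free water deficit = TBW · (Na/145 − 1)
= 41.85 · (174/145 − 1)
= 41.85 · 0.2
= 8.37 L

8.4 L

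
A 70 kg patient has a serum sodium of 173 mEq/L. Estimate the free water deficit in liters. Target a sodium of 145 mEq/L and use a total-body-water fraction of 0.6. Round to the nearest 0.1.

8.1 L

TBW = 0.6 · 70 = 42 L
Free water deficit = TBW · (Na/145 − 1)
= 42 · (173/145 − 1)
= 42 · 0.1931
= 8.11 L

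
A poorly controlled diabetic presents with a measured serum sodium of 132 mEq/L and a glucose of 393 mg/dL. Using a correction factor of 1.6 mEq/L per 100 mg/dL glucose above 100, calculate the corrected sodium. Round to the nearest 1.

137 mEq/L

Corrected Na = measured Na + 1.6 · (glucose − 100)/100
= 132 + 1.6 · (393 − 100)/100
= 132 + 4.7
= 136.7 mEq/L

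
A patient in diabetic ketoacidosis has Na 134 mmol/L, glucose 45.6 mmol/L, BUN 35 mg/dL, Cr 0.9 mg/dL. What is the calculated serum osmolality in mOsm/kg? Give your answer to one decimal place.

326.1 mOsm/kg

Calculated osmolality = 2·Na + glucose + BUN/2.8
= 2·134 + 45.6 + 35/2.8
= 268 + 45.60 + 12.50
= 326.1 mOsm/kg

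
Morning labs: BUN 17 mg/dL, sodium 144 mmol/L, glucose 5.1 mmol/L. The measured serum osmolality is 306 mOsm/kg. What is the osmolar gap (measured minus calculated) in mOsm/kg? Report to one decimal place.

6.8 mOsm/kg

Calculated osmolality = 2·Na + glucose + BUN/2.8
= 2·144 + 5.1 + 17/2.8
= 288 + 5.10 + 6.07
= 299.17 mOsm/kg ≈ 299.2 mOsm/kg
Osmolar gap = measured − calculated = 306 − 299.2 = 6.8 mOsm/kg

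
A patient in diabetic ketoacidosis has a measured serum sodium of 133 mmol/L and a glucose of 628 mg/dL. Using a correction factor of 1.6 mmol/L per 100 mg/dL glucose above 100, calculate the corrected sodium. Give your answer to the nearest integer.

141 mmol/L

Corrected Na = measured Na + 1.6 · (glucose − 100)/100
= 133 + 1.6 · (628 − 100)/100
= 133 + 8.4
= 141.4 mmol/L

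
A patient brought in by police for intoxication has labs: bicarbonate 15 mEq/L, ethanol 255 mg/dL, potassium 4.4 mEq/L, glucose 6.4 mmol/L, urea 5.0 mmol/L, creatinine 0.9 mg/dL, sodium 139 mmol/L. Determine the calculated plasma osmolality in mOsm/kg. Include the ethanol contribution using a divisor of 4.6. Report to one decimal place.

Calculated osmolality = 2·Na + glucose + urea + ethanol/4.6
= 2·139 + 6.4 + 5 + 255/4.6
= 278 + 6.40 + 5 + 55.43
= 344.83 mOsm/kg

344.8 mOsm/kg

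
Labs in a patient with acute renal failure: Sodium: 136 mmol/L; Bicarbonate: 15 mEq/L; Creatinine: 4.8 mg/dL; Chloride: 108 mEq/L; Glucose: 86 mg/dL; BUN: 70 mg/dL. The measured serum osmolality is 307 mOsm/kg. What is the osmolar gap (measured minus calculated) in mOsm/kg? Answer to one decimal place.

Calculated osmolality = 2·Na + glucose/18 + BUN/2.8
= 2·136 + 86/18 + 70/2.8
= 272 + 4.78 + 25
= 301.78 mOsm/kg ≈ 301.8 mOsm/kg
Osmolar gap = measured − calculated = 307 − 301.8 = 5.2 mOsm/kg

5.2 mOsm/kg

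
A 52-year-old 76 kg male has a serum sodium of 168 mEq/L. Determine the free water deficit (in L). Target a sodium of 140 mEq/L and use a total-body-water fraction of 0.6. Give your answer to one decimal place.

9.1 L

TBW = 0.6 · 76 = 45.6 L
Free water deficit = TBW · (Na/140 − 1)
= 45.6 · (168/140 − 1)
= 45.6 · 0.2
= 9.12 L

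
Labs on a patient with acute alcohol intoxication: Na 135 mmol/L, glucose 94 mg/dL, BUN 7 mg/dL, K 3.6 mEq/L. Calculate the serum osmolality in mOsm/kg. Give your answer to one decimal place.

277.7 mOsm/kg

Calculated osmolality = 2·Na + glucose/18 + BUN/2.8
= 2·135 + 94/18 + 7/2.8
= 270 + 5.22 + 2.50
= 277.72 mOsm/kg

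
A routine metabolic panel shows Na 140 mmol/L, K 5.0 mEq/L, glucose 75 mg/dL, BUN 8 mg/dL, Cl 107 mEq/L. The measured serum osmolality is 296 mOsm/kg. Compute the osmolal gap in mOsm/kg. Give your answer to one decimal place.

9.0 mOsm/kg

Calculated osmolality = 2·Na + glucose/18 + BUN/2.8
= 2·140 + 75/18 + 8/2.8
= 280 + 4.17 + 2.86
= 287.03 mOsm/kg ≈ 287.0 mOsm/kg
Osmolar gap = measured − calculated = 296 − 287.0 = 9.0 mOsm/kg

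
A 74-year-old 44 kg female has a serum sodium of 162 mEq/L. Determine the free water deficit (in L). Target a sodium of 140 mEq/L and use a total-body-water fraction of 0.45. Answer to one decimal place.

3.1 L

TBW = 0.45 · 44 = 19.8 L
Free water deficit = TBW · (Na/140 − 1)
= 19.8 · (162/140 − 1)
= 19.8 · 0.1571
= 3.11 L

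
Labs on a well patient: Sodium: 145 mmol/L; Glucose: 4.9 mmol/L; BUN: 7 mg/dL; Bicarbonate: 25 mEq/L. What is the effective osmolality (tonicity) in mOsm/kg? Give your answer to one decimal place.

294.9 mOsm/kg

Effective osmolality excludes urea (freely permeant across cell membranes):
2·Na + glucose
= 2·145 + 4.9
= 290 + 4.9
= 294.9 mOsm/kg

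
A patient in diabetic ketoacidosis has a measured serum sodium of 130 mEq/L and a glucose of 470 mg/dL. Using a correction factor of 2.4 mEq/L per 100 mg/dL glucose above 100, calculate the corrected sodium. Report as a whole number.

Corrected Na = measured Na + 2.4 · (glucose − 100)/100
= 130 + 2.4 · (470 − 100)/100
= 130 + 8.9
= 138.9 mEq/L

139 mEq/L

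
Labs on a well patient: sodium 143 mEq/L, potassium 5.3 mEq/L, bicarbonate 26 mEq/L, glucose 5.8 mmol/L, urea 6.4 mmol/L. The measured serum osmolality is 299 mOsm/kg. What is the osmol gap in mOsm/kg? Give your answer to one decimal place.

0.8 mOsm/kg

Calculated osmolality = 2·Na + glucose + urea
= 2·143 + 5.8 + 6.4
= 286 + 5.80 + 6.40
= 298.2 mOsm/kg ≈ 298.2 mOsm/kg
Osmolar gap = measured − calculated = 299 − 298.2 = 0.8 mOsm/kg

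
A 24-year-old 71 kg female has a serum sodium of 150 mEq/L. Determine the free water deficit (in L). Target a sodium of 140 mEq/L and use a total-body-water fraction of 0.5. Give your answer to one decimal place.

TBW = 0.5 · 71 = 35.5 L
Free water deficit = TBW · (Na/140 − 1)
= 35.5 · (150/140 − 1)
= 35.5 · 0.0714
= 2.53 L

2.5 L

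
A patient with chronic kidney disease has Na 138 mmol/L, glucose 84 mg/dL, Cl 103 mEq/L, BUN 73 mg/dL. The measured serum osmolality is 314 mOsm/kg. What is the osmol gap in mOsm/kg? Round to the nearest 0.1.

7.3 mOsm/kg

Calculated osmolality = 2·Na + glucose/18 + BUN/2.8
= 2·138 + 84/18 + 73/2.8
= 276 + 4.67 + 26.07
= 306.74 mOsm/kg ≈ 306.7 mOsm/kg
Osmolar gap = measured − calculated = 314 − 306.7 = 7.3 mOsm/kg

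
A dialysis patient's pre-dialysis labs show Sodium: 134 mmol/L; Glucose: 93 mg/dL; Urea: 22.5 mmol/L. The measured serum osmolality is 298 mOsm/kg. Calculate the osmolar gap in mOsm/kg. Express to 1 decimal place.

2.3 mOsm/kg

Calculated osmolality = 2·Na + glucose/18 + urea
= 2·134 + 93/18 + 22.5
= 268 + 5.17 + 22.50
= 295.67 mOsm/kg ≈ 295.7 mOsm/kg
Osmolar gap = measured − calculated = 298 − 295.7 = 2.3 mOsm/kg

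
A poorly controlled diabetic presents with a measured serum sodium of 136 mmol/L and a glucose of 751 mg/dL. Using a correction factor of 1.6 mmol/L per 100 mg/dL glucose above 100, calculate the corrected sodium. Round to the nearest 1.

146 mmol/L

Corrected Na = measured Na + 1.6 · (glucose − 100)/100
= 136 + 1.6 · (751 − 100)/100
= 136 + 10.4
= 146.4 mmol/L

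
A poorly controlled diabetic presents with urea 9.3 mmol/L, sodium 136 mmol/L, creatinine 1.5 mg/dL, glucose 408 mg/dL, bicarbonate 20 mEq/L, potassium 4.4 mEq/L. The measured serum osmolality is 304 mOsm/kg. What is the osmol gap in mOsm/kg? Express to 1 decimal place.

0.0 mOsm/kg

Calculated osmolality = 2·Na + glucose/18 + urea
= 2·136 + 408/18 + 9.3
= 272 + 22.67 + 9.30
= 303.97 mOsm/kg ≈ 304.0 mOsm/kg
Osmolar gap = measured − calculated = 304 − 304.0 = 0.0 mOsm/kg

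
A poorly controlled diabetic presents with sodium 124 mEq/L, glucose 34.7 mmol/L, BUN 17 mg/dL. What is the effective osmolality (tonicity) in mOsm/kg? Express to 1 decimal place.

282.7 mOsm/kg

Effective osmolality excludes urea (freely permeant across cell membranes):
2·Na + glucose
= 2·124 + 34.7
= 248 + 34.7
= 282.7 mOsm/kg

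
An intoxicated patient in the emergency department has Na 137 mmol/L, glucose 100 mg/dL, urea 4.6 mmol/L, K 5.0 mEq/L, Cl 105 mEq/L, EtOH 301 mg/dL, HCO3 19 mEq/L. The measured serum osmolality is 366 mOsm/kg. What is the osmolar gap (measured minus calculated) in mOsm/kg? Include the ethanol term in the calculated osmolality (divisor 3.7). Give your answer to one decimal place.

Calculated osmolality = 2·Na + glucose/18 + urea + ethanol/3.7
= 2·137 + 100/18 + 4.6 + 301/3.7
= 274 + 5.56 + 4.60 + 81.35
= 365.51 mOsm/kg ≈ 365.5 mOsm/kg
Osmolar gap = measured − calculated = 366 − 365.5 = 0.5 mOsm/kg

0.5 mOsm/kg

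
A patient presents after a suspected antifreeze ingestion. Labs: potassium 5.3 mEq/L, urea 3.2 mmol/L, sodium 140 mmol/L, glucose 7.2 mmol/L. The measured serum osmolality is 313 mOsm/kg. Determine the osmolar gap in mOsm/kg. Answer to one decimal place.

Calculated osmolality = 2·Na + glucose + urea
= 2·140 + 7.2 + 3.2
= 280 + 7.20 + 3.20
= 290.4 mOsm/kg ≈ 290.4 mOsm/kg
Osmolar gap = measured − calculated = 313 − 290.4 = 22.6 mOsm/kg

22.6 mOsm/kg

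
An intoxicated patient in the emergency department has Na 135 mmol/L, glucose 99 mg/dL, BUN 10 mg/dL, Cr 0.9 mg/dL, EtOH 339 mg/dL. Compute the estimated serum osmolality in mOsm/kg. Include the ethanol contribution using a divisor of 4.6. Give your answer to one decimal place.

Calculated osmolality = 2·Na + glucose/18 + BUN/2.8 + ethanol/4.6
= 2·135 + 99/18 + 10/2.8 + 339/4.6
= 270 + 5.50 + 3.57 + 73.70
= 352.77 mOsm/kg

352.8 mOsm/kg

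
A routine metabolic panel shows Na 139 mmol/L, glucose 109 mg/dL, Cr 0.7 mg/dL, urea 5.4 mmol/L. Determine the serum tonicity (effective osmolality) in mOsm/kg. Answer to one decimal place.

284.1 mOsm/kg

Effective osmolality excludes urea (freely permeant across cell membranes):
2·Na + glucose/18
= 2·139 + 109/18
= 278 + 6.06
= 284.06 mOsm/kg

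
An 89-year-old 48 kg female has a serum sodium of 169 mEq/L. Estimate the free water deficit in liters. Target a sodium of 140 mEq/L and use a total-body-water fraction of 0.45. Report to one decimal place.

4.5 L

TBW = 0.45 · 48 = 21.6 L
Free water deficit = TBW · (Na/140 − 1)
= 21.6 · (169/140 − 1)
= 21.6 · 0.2071
= 4.47 L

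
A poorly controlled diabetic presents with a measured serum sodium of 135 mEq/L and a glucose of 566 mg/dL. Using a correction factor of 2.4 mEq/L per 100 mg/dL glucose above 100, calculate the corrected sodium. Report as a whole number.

146 mEq/L

Corrected Na = measured Na + 2.4 · (glucose − 100)/100
= 135 + 2.4 · (566 − 100)/100
= 135 + 11.2
= 146.2 mEq/L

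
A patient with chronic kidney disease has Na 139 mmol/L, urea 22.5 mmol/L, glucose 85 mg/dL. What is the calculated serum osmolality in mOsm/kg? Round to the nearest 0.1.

305.2 mOsm/kg

Calculated osmolality = 2·Na + glucose/18 + urea
= 2·139 + 85/18 + 22.5
= 278 + 4.72 + 22.50
= 305.22 mOsm/kg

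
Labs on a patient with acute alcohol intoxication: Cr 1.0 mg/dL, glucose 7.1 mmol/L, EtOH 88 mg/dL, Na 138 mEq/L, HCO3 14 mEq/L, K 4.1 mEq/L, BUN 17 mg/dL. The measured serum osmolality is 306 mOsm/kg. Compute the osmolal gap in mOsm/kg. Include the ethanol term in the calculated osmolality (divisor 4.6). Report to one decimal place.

-2.3 mOsm/kg

Calculated osmolality = 2·Na + glucose + BUN/2.8 + ethanol/4.6
= 2·138 + 7.1 + 17/2.8 + 88/4.6
= 276 + 7.10 + 6.07 + 19.13
= 308.3 mOsm/kg ≈ 308.3 mOsm/kg
Osmolar gap = measured − calculated = 306 − 308.3 = -2.3 mOsm/kg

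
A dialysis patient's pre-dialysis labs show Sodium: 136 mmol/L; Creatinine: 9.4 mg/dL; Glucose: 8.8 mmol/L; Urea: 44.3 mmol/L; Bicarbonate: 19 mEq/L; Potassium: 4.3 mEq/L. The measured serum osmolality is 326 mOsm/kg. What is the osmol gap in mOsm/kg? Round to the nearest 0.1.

Calculated osmolality = 2·Na + glucose + urea
= 2·136 + 8.8 + 44.3
= 272 + 8.80 + 44.30
= 325.1 mOsm/kg ≈ 325.1 mOsm/kg
Osmolar gap = measured − calculated = 326 − 325.1 = 0.9 mOsm/kg

0.9 mOsm/kg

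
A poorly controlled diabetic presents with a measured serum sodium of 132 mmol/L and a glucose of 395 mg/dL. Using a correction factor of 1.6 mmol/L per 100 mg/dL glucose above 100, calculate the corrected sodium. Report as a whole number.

137 mmol/L

Corrected Na = measured Na + 1.6 · (glucose − 100)/100
= 132 + 1.6 · (395 − 100)/100
= 132 + 4.7
= 136.7 mmol/L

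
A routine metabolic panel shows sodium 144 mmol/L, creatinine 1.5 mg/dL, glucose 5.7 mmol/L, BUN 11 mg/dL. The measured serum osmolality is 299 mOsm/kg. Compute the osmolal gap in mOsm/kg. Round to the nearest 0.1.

Calculated osmolality = 2·Na + glucose + BUN/2.8
= 2·144 + 5.7 + 11/2.8
= 288 + 5.70 + 3.93
= 297.63 mOsm/kg ≈ 297.6 mOsm/kg
Osmolar gap = measured − calculated = 299 − 297.6 = 1.4 mOsm/kg

1.4 mOsm/kg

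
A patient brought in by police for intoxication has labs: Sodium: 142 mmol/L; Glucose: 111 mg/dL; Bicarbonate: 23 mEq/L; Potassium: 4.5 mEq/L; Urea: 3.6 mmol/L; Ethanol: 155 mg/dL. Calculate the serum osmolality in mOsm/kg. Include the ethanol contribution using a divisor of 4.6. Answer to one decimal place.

327.5 mOsm/kg

Calculated osmolality = 2·Na + glucose/18 + urea + ethanol/4.6
= 2·142 + 111/18 + 3.6 + 155/4.6
= 284 + 6.17 + 3.60 + 33.70
= 327.47 mOsm/kg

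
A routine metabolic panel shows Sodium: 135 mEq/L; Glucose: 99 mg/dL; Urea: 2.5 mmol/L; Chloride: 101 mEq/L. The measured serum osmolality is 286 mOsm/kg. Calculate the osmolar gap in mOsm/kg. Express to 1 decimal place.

Calculated osmolality = 2·Na + glucose/18 + urea
= 2·135 + 99/18 + 2.5
= 270 + 5.50 + 2.50
= 278 mOsm/kg ≈ 278.0 mOsm/kg
Osmolar gap = measured − calculated = 286 − 278.0 = 8.0 mOsm/kg

8.0 mOsm/kg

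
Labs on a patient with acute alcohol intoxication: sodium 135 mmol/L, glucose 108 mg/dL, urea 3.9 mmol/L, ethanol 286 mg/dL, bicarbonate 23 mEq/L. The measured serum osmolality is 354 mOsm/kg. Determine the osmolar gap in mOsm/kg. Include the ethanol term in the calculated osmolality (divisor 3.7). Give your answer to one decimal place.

Calculated osmolality = 2·Na + glucose/18 + urea + ethanol/3.7
= 2·135 + 108/18 + 3.9 + 286/3.7
= 270 + 6 + 3.90 + 77.30
= 357.2 mOsm/kg ≈ 357.2 mOsm/kg
Osmolar gap = measured − calculated = 354 − 357.2 = -3.2 mOsm/kg

-3.2 mOsm/kg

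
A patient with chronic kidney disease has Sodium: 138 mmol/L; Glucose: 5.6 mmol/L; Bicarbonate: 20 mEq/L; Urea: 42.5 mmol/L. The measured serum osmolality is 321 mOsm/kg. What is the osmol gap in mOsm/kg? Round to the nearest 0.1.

Calculated osmolality = 2·Na + glucose + urea
= 2·138 + 5.6 + 42.5
= 276 + 5.60 + 42.50
= 324.1 mOsm/kg ≈ 324.1 mOsm/kg
Osmolar gap = measured − calculated = 321 − 324.1 = -3.1 mOsm/kg

-3.1 mOsm/kg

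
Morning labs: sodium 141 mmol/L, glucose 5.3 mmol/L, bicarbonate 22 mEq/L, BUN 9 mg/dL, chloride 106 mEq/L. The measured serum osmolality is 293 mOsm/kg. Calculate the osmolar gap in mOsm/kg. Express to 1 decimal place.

2.5 mOsm/kg

Calculated osmolality = 2·Na + glucose + BUN/2.8
= 2·141 + 5.3 + 9/2.8
= 282 + 5.30 + 3.21
= 290.51 mOsm/kg ≈ 290.5 mOsm/kg
Osmolar gap = measured − calculated = 293 − 290.5 = 2.5 mOsm/kg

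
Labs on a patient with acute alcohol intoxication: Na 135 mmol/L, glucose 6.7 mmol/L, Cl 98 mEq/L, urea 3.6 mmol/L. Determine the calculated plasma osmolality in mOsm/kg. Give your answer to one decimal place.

Calculated osmolality = 2·Na + glucose + urea
= 2·135 + 6.7 + 3.6
= 270 + 6.70 + 3.60
= 280.3 mOsm/kg

280.3 mOsm/kg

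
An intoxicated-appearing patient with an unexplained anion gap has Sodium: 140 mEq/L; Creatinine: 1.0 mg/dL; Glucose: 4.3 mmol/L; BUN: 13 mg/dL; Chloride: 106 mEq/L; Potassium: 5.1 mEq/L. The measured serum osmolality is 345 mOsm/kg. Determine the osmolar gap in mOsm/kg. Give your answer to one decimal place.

56.1 mOsm/kg

Calculated osmolality = 2·Na + glucose + BUN/2.8
= 2·140 + 4.3 + 13/2.8
= 280 + 4.30 + 4.64
= 288.94 mOsm/kg ≈ 288.9 mOsm/kg
Osmolar gap = measured − calculated = 345 − 288.9 = 56.1 mOsm/kg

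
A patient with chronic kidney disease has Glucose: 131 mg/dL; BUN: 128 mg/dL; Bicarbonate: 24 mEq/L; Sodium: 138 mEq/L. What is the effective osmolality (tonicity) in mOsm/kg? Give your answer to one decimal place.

Effective osmolality excludes urea (freely permeant across cell membranes):
2·Na + glucose/18
= 2·138 + 131/18
= 276 + 7.28
= 283.28 mOsm/kg

283.3 mOsm/kg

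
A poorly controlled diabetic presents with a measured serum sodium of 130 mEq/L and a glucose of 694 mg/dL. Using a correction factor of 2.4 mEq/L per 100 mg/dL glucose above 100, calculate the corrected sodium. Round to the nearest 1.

144 mEq/L

Corrected Na = measured Na + 2.4 · (glucose − 100)/100
= 130 + 2.4 · (694 − 100)/100
= 130 + 14.3
= 144.3 mEq/L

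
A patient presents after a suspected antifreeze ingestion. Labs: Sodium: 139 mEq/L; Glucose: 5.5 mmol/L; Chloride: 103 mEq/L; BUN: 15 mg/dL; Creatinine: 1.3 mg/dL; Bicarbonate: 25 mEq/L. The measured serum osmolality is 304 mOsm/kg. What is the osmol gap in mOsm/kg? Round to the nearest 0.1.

Calculated osmolality = 2·Na + glucose + BUN/2.8
= 2·139 + 5.5 + 15/2.8
= 278 + 5.50 + 5.36
= 288.86 mOsm/kg ≈ 288.9 mOsm/kg
Osmolar gap = measured − calculated = 304 − 288.9 = 15.1 mOsm/kg

15.1 mOsm/kg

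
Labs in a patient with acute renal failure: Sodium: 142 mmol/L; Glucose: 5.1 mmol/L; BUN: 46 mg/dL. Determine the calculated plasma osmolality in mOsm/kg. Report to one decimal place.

Calculated osmolality = 2·Na + glucose + BUN/2.8
= 2·142 + 5.1 + 46/2.8
= 284 + 5.10 + 16.43
= 305.53 mOsm/kg

305.5 mOsm/kg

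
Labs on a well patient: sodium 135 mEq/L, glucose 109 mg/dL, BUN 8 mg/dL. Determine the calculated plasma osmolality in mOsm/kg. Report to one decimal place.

278.9 mOsm/kg

Calculated osmolality = 2·Na + glucose/18 + BUN/2.8
= 2·135 + 109/18 + 8/2.8
= 270 + 6.06 + 2.86
= 278.92 mOsm/kg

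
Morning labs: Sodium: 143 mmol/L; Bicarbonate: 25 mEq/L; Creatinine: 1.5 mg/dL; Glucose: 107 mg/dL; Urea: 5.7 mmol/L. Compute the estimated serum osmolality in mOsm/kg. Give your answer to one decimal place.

297.6 mOsm/kg

Calculated osmolality = 2·Na + glucose/18 + urea
= 2·143 + 107/18 + 5.7
= 286 + 5.94 + 5.70
= 297.64 mOsm/kg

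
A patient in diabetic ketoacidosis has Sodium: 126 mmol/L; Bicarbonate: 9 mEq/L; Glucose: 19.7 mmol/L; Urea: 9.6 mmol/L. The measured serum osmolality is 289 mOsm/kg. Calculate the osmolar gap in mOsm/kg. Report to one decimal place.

7.7 mOsm/kg

Calculated osmolality = 2·Na + glucose + urea
= 2·126 + 19.7 + 9.6
= 252 + 19.70 + 9.60
= 281.3 mOsm/kg ≈ 281.3 mOsm/kg
Osmolar gap = measured − calculated = 289 − 281.3 = 7.7 mOsm/kg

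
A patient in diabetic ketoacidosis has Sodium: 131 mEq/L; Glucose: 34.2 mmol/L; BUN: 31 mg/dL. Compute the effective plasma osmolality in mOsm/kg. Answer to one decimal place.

Effective osmolality excludes urea (freely permeant across cell membranes):
2·Na + glucose
= 2·131 + 34.2
= 262 + 34.2
= 296.2 mOsm/kg

296.2 mOsm/kg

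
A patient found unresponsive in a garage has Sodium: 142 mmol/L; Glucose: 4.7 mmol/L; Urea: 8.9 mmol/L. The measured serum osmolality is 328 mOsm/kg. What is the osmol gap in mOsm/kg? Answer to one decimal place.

30.4 mOsm/kg

Calculated osmolality = 2·Na + glucose + urea
= 2·142 + 4.7 + 8.9
= 284 + 4.70 + 8.90
= 297.6 mOsm/kg ≈ 297.6 mOsm/kg
Osmolar gap = measured − calculated = 328 − 297.6 = 30.4 mOsm/kg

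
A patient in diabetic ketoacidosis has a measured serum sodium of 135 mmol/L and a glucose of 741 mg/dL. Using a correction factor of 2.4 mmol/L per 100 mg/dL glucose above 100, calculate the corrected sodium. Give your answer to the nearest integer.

150 mmol/L

Corrected Na = measured Na + 2.4 · (glucose − 100)/100
= 135 + 2.4 · (741 − 100)/100
= 135 + 15.4
= 150.4 mmol/L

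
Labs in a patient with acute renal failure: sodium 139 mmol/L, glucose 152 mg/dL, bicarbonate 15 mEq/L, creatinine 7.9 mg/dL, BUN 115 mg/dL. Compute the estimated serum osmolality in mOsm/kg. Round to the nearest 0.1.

Calculated osmolality = 2·Na + glucose/18 + BUN/2.8
= 2·139 + 152/18 + 115/2.8
= 278 + 8.44 + 41.07
= 327.51 mOsm/kg

327.5 mOsm/kg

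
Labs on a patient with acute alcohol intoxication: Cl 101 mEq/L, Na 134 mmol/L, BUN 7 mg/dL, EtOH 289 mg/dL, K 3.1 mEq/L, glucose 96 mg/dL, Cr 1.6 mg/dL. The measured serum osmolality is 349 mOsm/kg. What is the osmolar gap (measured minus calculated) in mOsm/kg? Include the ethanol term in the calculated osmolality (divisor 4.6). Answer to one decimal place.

10.3 mOsm/kg

Calculated osmolality = 2·Na + glucose/18 + BUN/2.8 + ethanol/4.6
= 2·134 + 96/18 + 7/2.8 + 289/4.6
= 268 + 5.33 + 2.50 + 62.83
= 338.66 mOsm/kg ≈ 338.7 mOsm/kg
Osmolar gap = measured − calculated = 349 − 338.7 = 10.3 mOsm/kg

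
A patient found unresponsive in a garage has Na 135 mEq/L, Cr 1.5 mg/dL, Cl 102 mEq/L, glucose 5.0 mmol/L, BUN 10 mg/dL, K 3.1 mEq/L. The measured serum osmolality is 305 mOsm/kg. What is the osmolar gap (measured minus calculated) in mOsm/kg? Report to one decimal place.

Calculated osmolality = 2·Na + glucose + BUN/2.8
= 2·135 + 5 + 10/2.8
= 270 + 5 + 3.57
= 278.57 mOsm/kg ≈ 278.6 mOsm/kg
Osmolar gap = measured − calculated = 305 − 278.6 = 26.4 mOsm/kg

26.4 mOsm/kg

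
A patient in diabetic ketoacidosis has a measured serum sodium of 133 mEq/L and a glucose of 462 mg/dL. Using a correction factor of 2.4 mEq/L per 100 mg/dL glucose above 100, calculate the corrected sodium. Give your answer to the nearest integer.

Corrected Na = measured Na + 2.4 · (glucose − 100)/100
= 133 + 2.4 · (462 − 100)/100
= 133 + 8.7
= 141.7 mEq/L

142 mEq/L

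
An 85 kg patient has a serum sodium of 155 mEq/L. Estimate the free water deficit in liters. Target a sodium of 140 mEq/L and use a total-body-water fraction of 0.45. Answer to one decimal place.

4.1 L

TBW = 0.45 · 85 = 38.25 L
Free water deficit = TBW · (Na/140 − 1)
= 38.25 · (155/140 − 1)
= 38.25 · 0.1071
= 4.1 L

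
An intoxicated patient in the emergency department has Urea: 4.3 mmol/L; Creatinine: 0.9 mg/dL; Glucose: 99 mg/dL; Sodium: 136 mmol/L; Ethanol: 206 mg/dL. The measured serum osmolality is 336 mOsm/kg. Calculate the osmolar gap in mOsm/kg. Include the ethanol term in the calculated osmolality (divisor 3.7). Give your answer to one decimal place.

-1.5 mOsm/kg

Calculated osmolality = 2·Na + glucose/18 + urea + ethanol/3.7
= 2·136 + 99/18 + 4.3 + 206/3.7
= 272 + 5.50 + 4.30 + 55.68
= 337.48 mOsm/kg ≈ 337.5 mOsm/kg
Osmolar gap = measured − calculated = 336 − 337.5 = -1.5 mOsm/kg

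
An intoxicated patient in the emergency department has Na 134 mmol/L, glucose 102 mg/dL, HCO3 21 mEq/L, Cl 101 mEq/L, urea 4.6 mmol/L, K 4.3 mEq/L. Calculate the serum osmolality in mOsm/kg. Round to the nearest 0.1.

Calculated osmolality = 2·Na + glucose/18 + urea
= 2·134 + 102/18 + 4.6
= 268 + 5.67 + 4.60
= 278.27 mOsm/kg

278.3 mOsm/kg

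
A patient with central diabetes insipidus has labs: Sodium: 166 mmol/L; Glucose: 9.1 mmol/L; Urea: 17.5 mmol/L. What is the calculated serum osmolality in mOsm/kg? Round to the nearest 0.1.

Calculated osmolality = 2·Na + glucose + urea
= 2·166 + 9.1 + 17.5
= 332 + 9.10 + 17.50
= 358.6 mOsm/kg

358.6 mOsm/kg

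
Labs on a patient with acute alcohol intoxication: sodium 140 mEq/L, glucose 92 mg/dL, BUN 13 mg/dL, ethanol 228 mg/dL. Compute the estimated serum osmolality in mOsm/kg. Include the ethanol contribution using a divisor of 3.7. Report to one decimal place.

Calculated osmolality = 2·Na + glucose/18 + BUN/2.8 + ethanol/3.7
= 2·140 + 92/18 + 13/2.8 + 228/3.7
= 280 + 5.11 + 4.64 + 61.62
= 351.37 mOsm/kg

351.4 mOsm/kg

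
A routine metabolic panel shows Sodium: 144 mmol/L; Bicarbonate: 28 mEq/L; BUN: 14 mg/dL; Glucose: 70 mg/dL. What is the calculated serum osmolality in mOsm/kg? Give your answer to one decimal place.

Calculated osmolality = 2·Na + glucose/18 + BUN/2.8
= 2·144 + 70/18 + 14/2.8
= 288 + 3.89 + 5
= 296.89 mOsm/kg

296.9 mOsm/kg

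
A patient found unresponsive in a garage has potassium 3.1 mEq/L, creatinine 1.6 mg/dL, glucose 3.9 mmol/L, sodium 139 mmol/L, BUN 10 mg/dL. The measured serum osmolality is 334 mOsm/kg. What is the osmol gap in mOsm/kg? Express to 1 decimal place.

Calculated osmolality = 2·Na + glucose + BUN/2.8
= 2·139 + 3.9 + 10/2.8
= 278 + 3.90 + 3.57
= 285.47 mOsm/kg ≈ 285.5 mOsm/kg
Osmolar gap = measured − calculated = 334 − 285.5 = 48.5 mOsm/kg

48.5 mOsm/kg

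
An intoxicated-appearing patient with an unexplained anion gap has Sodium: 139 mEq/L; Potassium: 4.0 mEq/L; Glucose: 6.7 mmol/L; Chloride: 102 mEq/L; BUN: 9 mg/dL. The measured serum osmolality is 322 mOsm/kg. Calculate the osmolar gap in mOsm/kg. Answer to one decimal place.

Calculated osmolality = 2·Na + glucose + BUN/2.8
= 2·139 + 6.7 + 9/2.8
= 278 + 6.70 + 3.21
= 287.91 mOsm/kg ≈ 287.9 mOsm/kg
Osmolar gap = measured − calculated = 322 − 287.9 = 34.1 mOsm/kg

34.1 mOsm/kg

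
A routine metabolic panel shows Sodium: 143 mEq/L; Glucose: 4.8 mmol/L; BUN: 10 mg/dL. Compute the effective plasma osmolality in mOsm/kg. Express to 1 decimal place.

Effective osmolality excludes urea (freely permeant across cell membranes):
2·Na + glucose
= 2·143 + 4.8
= 286 + 4.8
= 290.8 mOsm/kg

290.8 mOsm/kg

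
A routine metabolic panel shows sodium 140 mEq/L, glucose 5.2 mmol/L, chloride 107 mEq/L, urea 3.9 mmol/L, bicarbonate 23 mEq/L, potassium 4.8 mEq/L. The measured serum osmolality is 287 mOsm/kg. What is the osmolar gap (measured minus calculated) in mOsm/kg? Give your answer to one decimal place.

Calculated osmolality = 2·Na + glucose + urea
= 2·140 + 5.2 + 3.9
= 280 + 5.20 + 3.90
= 289.1 mOsm/kg ≈ 289.1 mOsm/kg
Osmolar gap = measured − calculated = 287 − 289.1 = -2.1 mOsm/kg

-2.1 mOsm/kg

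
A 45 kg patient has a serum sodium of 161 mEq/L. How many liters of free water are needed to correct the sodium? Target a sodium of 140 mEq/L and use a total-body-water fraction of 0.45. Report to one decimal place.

TBW = 0.45 · 45 = 20.25 L
Free water deficit = TBW · (Na/140 − 1)
= 20.25 · (161/140 − 1)
= 20.25 · 0.15
= 3.04 L

3.0 L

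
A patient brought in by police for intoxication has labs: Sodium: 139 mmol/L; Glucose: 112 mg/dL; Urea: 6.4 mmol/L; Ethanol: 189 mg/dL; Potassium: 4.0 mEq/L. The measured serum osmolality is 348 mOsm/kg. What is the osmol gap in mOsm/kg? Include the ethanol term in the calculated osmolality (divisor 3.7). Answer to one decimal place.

Calculated osmolality = 2·Na + glucose/18 + urea + ethanol/3.7
= 2·139 + 112/18 + 6.4 + 189/3.7
= 278 + 6.22 + 6.40 + 51.08
= 341.7 mOsm/kg ≈ 341.7 mOsm/kg
Osmolar gap = measured − calculated = 348 − 341.7 = 6.3 mOsm/kg

6.3 mOsm/kg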